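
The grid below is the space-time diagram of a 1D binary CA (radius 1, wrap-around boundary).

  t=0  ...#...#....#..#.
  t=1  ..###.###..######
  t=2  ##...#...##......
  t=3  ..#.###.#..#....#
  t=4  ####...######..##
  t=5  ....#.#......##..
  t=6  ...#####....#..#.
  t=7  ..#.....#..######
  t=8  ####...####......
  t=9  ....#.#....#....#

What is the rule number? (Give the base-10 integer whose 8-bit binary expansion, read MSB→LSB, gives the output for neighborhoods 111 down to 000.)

54

  nb ###: next=.  (t=1,i=3, bit7=0)
  nb ##.: next=.  (t=1,i=4, bit6=0)
  nb #.#: next=#  (t=1,i=5, bit5=1)
  nb #..: next=#  (t=0,i=4, bit4=1)
  nb .##: next=.  (t=1,i=2, bit3=0)
  nb .#.: next=#  (t=0,i=3, bit2=1)
  nb ..#: next=#  (t=0,i=2, bit1=1)
  nb ...: next=.  (t=0,i=0, bit0=0)
  bits 00110110 = 54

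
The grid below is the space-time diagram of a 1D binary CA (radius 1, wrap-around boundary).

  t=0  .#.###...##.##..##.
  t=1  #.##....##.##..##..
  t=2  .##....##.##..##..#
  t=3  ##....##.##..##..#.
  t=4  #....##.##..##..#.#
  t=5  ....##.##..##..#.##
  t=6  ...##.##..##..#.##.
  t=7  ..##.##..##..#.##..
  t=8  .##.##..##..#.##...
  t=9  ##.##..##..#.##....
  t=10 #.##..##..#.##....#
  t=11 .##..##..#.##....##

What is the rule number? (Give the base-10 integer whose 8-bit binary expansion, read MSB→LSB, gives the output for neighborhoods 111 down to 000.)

  ###|.  b7=0 t=0,i=4
  ##.|.  b6=0 t=0,i=5
  #.#|#  b5=1 t=0,i=2
  #..|.  b4=0 t=0,i=6
  .##|#  b3=1 t=0,i=3
  .#.|.  b2=0 t=0,i=1
  ..#|#  b1=1 t=0,i=0
  ...|.  b0=0 t=0,i=7
  bits 00101010 = 42

42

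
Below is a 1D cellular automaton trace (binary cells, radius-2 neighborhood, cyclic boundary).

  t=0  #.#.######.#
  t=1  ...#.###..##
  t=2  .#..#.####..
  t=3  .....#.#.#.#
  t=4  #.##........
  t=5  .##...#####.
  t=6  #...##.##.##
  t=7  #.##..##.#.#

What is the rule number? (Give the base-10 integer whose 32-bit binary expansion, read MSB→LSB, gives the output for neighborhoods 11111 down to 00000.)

2588592395

  ##### -> #   bit 31 = 1  t=0,i=6
  ####. -> .   bit 30 = 0  t=0,i=8
  ###.# -> .   bit 29 = 0  t=0,i=9
  ###.. -> #   bit 28 = 1  t=1,i=7
  ##.## -> #   bit 27 = 1  t=0,i=10
  ##.#. -> .   bit 26 = 0  t=0,i=1
  ##..# -> #   bit 25 = 1  t=1,i=8
  ##... -> .   bit 24 = 0  t=1,i=0
  #.### -> .   bit 23 = 0  t=0,i=4
  #.##. -> #   bit 22 = 1  t=0,i=11
  #.#.# -> .   bit 21 = 0  t=0,i=2
  #.#.. -> .   bit 20 = 0  t=3,i=11
  #..## -> #   bit 19 = 1  t=1,i=9
  #..#. -> .   bit 18 = 0  t=2,i=3
  #...# -> #   bit 17 = 1  t=1,i=1
  #.... -> .   bit 16 = 0  t=3,i=1
  .#### -> #   bit 15 = 1  t=0,i=5
  .###. -> #   bit 14 = 1  t=1,i=6
  .##.# -> .   bit 13 = 0  t=0,i=0
  .##.. -> .   bit 12 = 0  t=1,i=11
  .#.## -> #   bit 11 = 1  t=0,i=3
  .#.#. -> .   bit 10 = 0  t=3,i=6
  .#..# -> .   bit 9 = 0  t=2,i=2
  .#... -> #   bit 8 = 1  t=3,i=0
  ..### -> .   bit 7 = 0  t=5,i=6
  ..##. -> .   bit 6 = 0  t=1,i=10
  ..#.# -> .   bit 5 = 0  t=1,i=3
  ..#.. -> .   bit 4 = 0  t=2,i=1
  ...## -> #   bit 3 = 1  t=5,i=5
  ...#. -> .   bit 2 = 0  t=1,i=2
  ....# -> #   bit 1 = 1  t=3,i=3
  ..... -> #   bit 0 = 1  t=3,i=2
  bits 10011010010010101100100100001011 = 2588592395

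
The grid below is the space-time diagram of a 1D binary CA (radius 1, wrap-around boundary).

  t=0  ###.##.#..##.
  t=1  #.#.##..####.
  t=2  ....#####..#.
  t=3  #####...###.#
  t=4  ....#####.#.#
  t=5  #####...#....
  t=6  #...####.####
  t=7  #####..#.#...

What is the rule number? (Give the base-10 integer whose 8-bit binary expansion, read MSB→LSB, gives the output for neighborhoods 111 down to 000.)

91

  ### -> .   bit 7 = 0  t=0,i=1
  ##. -> #   bit 6 = 1  t=0,i=2
  #.# -> .   bit 5 = 0  t=0,i=3
  #.. -> #   bit 4 = 1  t=0,i=8
  .## -> #   bit 3 = 1  t=0,i=0
  .#. -> .   bit 2 = 0  t=0,i=7
  ..# -> #   bit 1 = 1  t=0,i=9
  ... -> #   bit 0 = 1  t=2,i=0
  bits 01011011 = 91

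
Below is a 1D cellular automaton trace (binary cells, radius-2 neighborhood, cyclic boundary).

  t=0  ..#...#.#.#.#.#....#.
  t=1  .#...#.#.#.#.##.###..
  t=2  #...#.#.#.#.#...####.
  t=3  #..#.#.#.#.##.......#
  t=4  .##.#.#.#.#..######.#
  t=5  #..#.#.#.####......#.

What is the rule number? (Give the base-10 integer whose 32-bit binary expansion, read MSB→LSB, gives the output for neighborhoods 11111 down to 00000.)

  #####|.  b31=0 t=4,i=15
  ####.|.  b30=0 t=2,i=18
  ###.#|.  b29=0 t=2,i=19
  ###..|#  b28=1 t=1,i=18
  ##.##|.  b27=0 t=1,i=15
  ##.#.|#  b26=1 t=2,i=20
  ##..#|#  b25=1 t=3,i=1
  ##...|#  b24=1 t=1,i=19
  #.###|#  b23=1 t=1,i=16
  #.##.|.  b22=0 t=1,i=13
  #.#.#|.  b21=0 t=0,i=8
  #.#..|#  b20=1 t=0,i=14
  #..##|#  b19=1 t=4,i=12
  #..#.|#  b18=1 t=3,i=2
  #...#|.  b17=0 t=0,i=0
  #....|#  b16=1 t=0,i=16
  .####|.  b15=0 t=2,i=17
  .###.|#  b14=1 t=1,i=17
  .##.#|.  b13=0 t=1,i=14
  .##..|.  b12=0 t=3,i=0
  .#.##|#  b11=1 t=1,i=12
  .#.#.|#  b10=1 t=0,i=7
  .#..#|#  b9=1 t=4,i=11
  .#...|.  b8=0 t=0,i=3
  ..###|.  b7=0 t=2,i=16
  ..##.|#  b6=1 t=3,i=20
  ..#.#|.  b5=0 t=0,i=6
  ..#..|.  b4=0 t=0,i=2
  ...##|.  b3=0 t=2,i=15
  ...#.|#  b2=1 t=0,i=1
  ....#|#  b1=1 t=0,i=17
  .....|#  b0=1 t=3,i=15
  bits 00010111100111010100111001000111 = 396185159

396185159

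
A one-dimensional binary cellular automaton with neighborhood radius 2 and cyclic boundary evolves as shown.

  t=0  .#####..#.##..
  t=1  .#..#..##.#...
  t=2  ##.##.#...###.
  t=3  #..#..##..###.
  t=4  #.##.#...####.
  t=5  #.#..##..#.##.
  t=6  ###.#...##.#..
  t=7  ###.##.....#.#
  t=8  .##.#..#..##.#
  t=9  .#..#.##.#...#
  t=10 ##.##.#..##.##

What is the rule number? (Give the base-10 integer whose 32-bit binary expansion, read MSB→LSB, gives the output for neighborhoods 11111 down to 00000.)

  #####|.  b31=0 t=0,i=3
  ####.|#  b30=1 t=0,i=4
  ###.#|#  b29=1 t=2,i=12
  ###..|.  b28=0 t=0,i=5
  ##.##|.  b27=0 t=2,i=2
  ##.#.|.  b26=0 t=1,i=9
  ##..#|.  b25=0 t=0,i=6
  ##...|.  b24=0 t=0,i=12
  #.###|#  b23=1 t=7,i=13
  #.##.|#  b22=1 t=0,i=10
  #.#.#|#  b21=1 t=4,i=0
  #.#..|#  b20=1 t=1,i=10
  #..##|#  b19=1 t=1,i=6
  #..#.|#  b18=1 t=0,i=7
  #...#|.  b17=0 t=0,i=13
  #....|#  b16=1 t=1,i=12
  .####|.  b15=0 t=0,i=2
  .###.|#  b14=1 t=2,i=11
  .##.#|.  b13=0 t=1,i=8
  .##..|.  b12=0 t=0,i=11
  .#.##|.  b11=0 t=0,i=9
  .#.#.|#  b10=1 t=5,i=1
  .#..#|.  b9=0 t=1,i=2
  .#...|#  b8=1 t=1,i=11
  ..###|#  b7=1 t=0,i=1
  ..##.|.  b6=0 t=1,i=7
  ..#.#|#  b5=1 t=0,i=8
  ..#..|#  b4=1 t=1,i=1
  ...##|.  b3=0 t=0,i=0
  ...#.|#  b2=1 t=1,i=0
  ....#|.  b1=0 t=1,i=13
  .....|.  b0=0 t=7,i=8
  bits 01100000111111010100010110110100 = 1627211188

1627211188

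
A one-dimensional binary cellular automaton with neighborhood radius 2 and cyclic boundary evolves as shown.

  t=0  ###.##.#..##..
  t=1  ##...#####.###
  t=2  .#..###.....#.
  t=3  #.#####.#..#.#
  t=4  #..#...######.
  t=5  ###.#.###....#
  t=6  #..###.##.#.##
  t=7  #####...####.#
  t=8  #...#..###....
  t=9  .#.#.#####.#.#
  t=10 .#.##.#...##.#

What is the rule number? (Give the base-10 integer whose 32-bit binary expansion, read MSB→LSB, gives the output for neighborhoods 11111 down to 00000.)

373160876

  [31] ##### => .  t=1,i=7
  [30] ####. => .  t=1,i=0
  [29] ###.# => .  t=0,i=2
  [28] ###.. => #  t=1,i=1
  [27] ##.## => .  t=0,i=3
  [26] ##.#. => #  t=0,i=6
  [25] ##..# => #  t=0,i=12
  [24] ##... => .  t=1,i=2
  [23] #.### => .  t=1,i=11
  [22] #.##. => .  t=0,i=4
  [21] #.#.# => #  t=5,i=4
  [20] #.#.. => #  t=0,i=7
  [19] #..## => #  t=0,i=9
  [18] #..#. => #  t=2,i=0
  [17] #...# => .  t=1,i=3
  [16] #.... => #  t=2,i=8
  [15] .#### => #  t=1,i=6
  [14] .###. => #  t=0,i=1
  [13] .##.# => #  t=0,i=5
  [12] .##.. => #  t=0,i=11
  [11] .#.## => #  t=3,i=12
  [10] .#.#. => .  t=9,i=0
  [9] .#..# => #  t=0,i=8
  [8] .#... => #  t=4,i=4
  [7] ..### => #  t=0,i=0
  [6] ..##. => .  t=0,i=10
  [5] ..#.# => #  t=3,i=11
  [4] ..#.. => .  t=2,i=1
  [3] ...## => #  t=1,i=4
  [2] ...#. => #  t=2,i=11
  [1] ....# => .  t=2,i=10
  [0] ..... => .  t=2,i=9
  bits 00010110001111011111101110101100 = 373160876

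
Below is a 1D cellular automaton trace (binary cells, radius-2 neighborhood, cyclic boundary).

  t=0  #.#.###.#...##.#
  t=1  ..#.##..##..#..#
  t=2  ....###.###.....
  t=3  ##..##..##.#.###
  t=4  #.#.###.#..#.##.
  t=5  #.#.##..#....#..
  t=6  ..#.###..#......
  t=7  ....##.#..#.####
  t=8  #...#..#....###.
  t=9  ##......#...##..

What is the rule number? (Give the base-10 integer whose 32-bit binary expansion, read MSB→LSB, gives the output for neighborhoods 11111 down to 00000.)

1139855809

  #####|.  b31=0 t=3,i=15
  ####.|#  b30=1 t=3,i=0
  ###.#|.  b29=0 t=0,i=6
  ###..|.  b28=0 t=2,i=10
  ##.##|.  b27=0 t=0,i=14
  ##.#.|.  b26=0 t=0,i=1
  ##..#|#  b25=1 t=1,i=6
  ##...|#  b24=1 t=2,i=11
  #.###|#  b23=1 t=0,i=4
  #.##.|#  b22=1 t=0,i=15
  #.#.#|#  b21=1 t=0,i=2
  #.#..|#  b20=1 t=0,i=8
  #..##|.  b19=0 t=1,i=7
  #..#.|.  b18=0 t=1,i=1
  #...#|.  b17=0 t=0,i=10
  #....|.  b16=0 t=2,i=12
  .####|#  b15=1 t=3,i=14
  .###.|#  b14=1 t=0,i=5
  .##.#|.  b13=0 t=0,i=0
  .##..|#  b12=1 t=1,i=5
  .#.##|.  b11=0 t=0,i=3
  .#.#.|.  b10=0 t=4,i=1
  .#..#|.  b9=0 t=1,i=0
  .#...|#  b8=1 t=0,i=9
  ..###|#  b7=1 t=2,i=4
  ..##.|#  b6=1 t=0,i=12
  ..#.#|.  b5=0 t=1,i=2
  ..#..|.  b4=0 t=1,i=12
  ...##|.  b3=0 t=0,i=11
  ...#.|.  b2=0 t=5,i=12
  ....#|.  b1=0 t=2,i=2
  .....|#  b0=1 t=2,i=0
  bits 01000011111100001101000111000001 = 1139855809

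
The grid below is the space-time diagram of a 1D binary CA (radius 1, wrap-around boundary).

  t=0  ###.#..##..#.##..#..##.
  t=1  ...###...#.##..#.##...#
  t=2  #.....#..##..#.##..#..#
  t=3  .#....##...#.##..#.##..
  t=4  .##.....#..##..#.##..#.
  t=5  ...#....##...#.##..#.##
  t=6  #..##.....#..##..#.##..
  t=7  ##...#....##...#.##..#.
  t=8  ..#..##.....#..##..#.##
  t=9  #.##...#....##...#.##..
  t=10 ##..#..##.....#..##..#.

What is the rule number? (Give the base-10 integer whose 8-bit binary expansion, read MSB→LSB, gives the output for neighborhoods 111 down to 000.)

52

  [7] ### => .  t=0,i=1
  [6] ##. => .  t=0,i=2
  [5] #.# => #  t=0,i=3
  [4] #.. => #  t=0,i=5
  [3] .## => .  t=0,i=0
  [2] .#. => #  t=0,i=4
  [1] ..# => .  t=0,i=6
  [0] ... => .  t=1,i=1
  bits 00110100 = 52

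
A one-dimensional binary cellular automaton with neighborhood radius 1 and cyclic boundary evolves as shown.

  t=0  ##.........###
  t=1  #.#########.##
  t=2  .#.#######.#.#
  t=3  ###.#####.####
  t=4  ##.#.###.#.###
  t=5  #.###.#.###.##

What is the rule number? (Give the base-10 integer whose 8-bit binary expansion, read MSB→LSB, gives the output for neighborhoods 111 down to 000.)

  ### -> #   bit 7 = 1  t=0,i=0
  ##. -> .   bit 6 = 0  t=0,i=1
  #.# -> #   bit 5 = 1  t=1,i=1
  #.. -> #   bit 4 = 1  t=0,i=2
  .## -> .   bit 3 = 0  t=0,i=11
  .#. -> #   bit 2 = 1  t=2,i=1
  ..# -> #   bit 1 = 1  t=0,i=10
  ... -> #   bit 0 = 1  t=0,i=3
  bits 10110111 = 183

183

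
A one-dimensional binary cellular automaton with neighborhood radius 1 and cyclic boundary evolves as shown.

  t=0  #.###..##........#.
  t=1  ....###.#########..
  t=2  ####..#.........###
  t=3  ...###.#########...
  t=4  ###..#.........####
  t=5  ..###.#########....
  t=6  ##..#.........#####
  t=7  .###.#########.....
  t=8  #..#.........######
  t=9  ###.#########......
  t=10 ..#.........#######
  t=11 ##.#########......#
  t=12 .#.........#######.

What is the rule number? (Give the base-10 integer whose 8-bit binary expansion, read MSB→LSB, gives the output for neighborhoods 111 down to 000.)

83

  ###|.  b7=0 t=0,i=3
  ##.|#  b6=1 t=0,i=4
  #.#|.  b5=0 t=0,i=1
  #..|#  b4=1 t=0,i=5
  .##|.  b3=0 t=0,i=2
  .#.|.  b2=0 t=0,i=0
  ..#|#  b1=1 t=0,i=6
  ...|#  b0=1 t=0,i=10
  bits 01010011 = 83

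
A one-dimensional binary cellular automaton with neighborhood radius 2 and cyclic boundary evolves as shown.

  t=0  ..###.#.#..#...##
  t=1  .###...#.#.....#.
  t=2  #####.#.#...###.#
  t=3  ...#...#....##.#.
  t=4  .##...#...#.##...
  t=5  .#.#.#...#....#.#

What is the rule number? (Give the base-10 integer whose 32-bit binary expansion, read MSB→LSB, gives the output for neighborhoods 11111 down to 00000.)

1493722823

  [31] ##### => .  t=2,i=1
  [30] ####. => #  t=2,i=3
  [29] ###.# => .  t=0,i=4
  [28] ###.. => #  t=1,i=3
  [27] ##.## => #  t=2,i=15
  [26] ##.#. => .  t=0,i=5
  [25] ##..# => .  t=0,i=0
  [24] ##... => #  t=1,i=4
  [23] #.### => .  t=2,i=16
  [22] #.##. => .  t=4,i=12
  [21] #.#.# => .  t=0,i=6
  [20] #.#.. => .  t=0,i=8
  [19] #..## => #  t=0,i=1
  [18] #..#. => .  t=0,i=10
  [17] #...# => .  t=0,i=13
  [16] #.... => .  t=1,i=11
  [15] .#### => .  t=2,i=0
  [14] .###. => #  t=0,i=3
  [13] .##.# => #  t=3,i=13
  [12] .##.. => .  t=0,i=16
  [11] .#.## => .  t=4,i=11
  [10] .#.#. => #  t=0,i=7
  [9] .#..# => #  t=0,i=9
  [8] .#... => .  t=0,i=12
  [7] ..### => #  t=0,i=2
  [6] ..##. => #  t=0,i=15
  [5] ..#.# => .  t=1,i=7
  [4] ..#.. => .  t=0,i=11
  [3] ...## => .  t=0,i=14
  [2] ...#. => #  t=1,i=6
  [1] ....# => #  t=1,i=13
  [0] ..... => #  t=1,i=12
  bits 01011001000010000110011011000111 = 1493722823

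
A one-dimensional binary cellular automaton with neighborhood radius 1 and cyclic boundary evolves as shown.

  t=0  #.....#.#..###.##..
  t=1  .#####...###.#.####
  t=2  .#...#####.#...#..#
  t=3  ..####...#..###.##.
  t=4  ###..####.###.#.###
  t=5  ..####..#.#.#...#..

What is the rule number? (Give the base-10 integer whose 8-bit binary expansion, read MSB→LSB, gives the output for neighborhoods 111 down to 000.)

91

  ###|.  b7=0 t=0,i=12
  ##.|#  b6=1 t=0,i=13
  #.#|.  b5=0 t=0,i=7
  #..|#  b4=1 t=0,i=1
  .##|#  b3=1 t=0,i=11
  .#.|.  b2=0 t=0,i=0
  ..#|#  b1=1 t=0,i=5
  ...|#  b0=1 t=0,i=2
  bits 01011011 = 91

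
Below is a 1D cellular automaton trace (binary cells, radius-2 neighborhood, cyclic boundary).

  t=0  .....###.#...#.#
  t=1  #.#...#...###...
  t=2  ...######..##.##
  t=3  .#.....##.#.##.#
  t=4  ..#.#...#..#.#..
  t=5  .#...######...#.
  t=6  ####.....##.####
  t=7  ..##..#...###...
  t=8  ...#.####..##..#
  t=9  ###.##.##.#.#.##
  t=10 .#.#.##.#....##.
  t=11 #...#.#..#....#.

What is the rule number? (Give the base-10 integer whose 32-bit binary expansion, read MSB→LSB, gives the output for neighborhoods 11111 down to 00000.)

  ##### -> .   bit 31 = 0  t=2,i=5
  ####. -> #   bit 30 = 1  t=2,i=7
  ###.# -> .   bit 29 = 0  t=0,i=7
  ###.. -> #   bit 28 = 1  t=1,i=12
  ##.## -> #   bit 27 = 1  t=2,i=13
  ##.#. -> .   bit 26 = 0  t=0,i=8
  ##..# -> .   bit 25 = 0  t=2,i=9
  ##... -> .   bit 24 = 0  t=1,i=13
  #.### -> #   bit 23 = 1  t=6,i=12
  #.##. -> .   bit 22 = 0  t=2,i=14
  #.#.# -> .   bit 21 = 0  t=3,i=10
  #.#.. -> .   bit 20 = 0  t=0,i=9
  #..## -> #   bit 19 = 1  t=2,i=10
  #..#. -> #   bit 18 = 1  t=4,i=10
  #...# -> #   bit 17 = 1  t=0,i=11
  #.... -> .   bit 16 = 0  t=0,i=1
  .#### -> .   bit 15 = 0  t=2,i=4
  .###. -> #   bit 14 = 1  t=0,i=6
  .##.# -> #   bit 13 = 1  t=2,i=12
  .##.. -> #   bit 12 = 1  t=2,i=15
  .#.## -> #   bit 11 = 1  t=3,i=11
  .#.#. -> .   bit 10 = 0  t=0,i=14
  .#..# -> #   bit 9 = 1  t=4,i=9
  .#... -> #   bit 8 = 1  t=0,i=0
  ..### -> .   bit 7 = 0  t=0,i=5
  ..##. -> .   bit 6 = 0  t=2,i=11
  ..#.# -> .   bit 5 = 0  t=0,i=13
  ..#.. -> #   bit 4 = 1  t=1,i=6
  ...## -> .   bit 3 = 0  t=0,i=4
  ...#. -> #   bit 2 = 1  t=0,i=12
  ....# -> .   bit 1 = 0  t=0,i=3
  ..... -> #   bit 0 = 1  t=0,i=2
  bits 01011000100011100111101100010101 = 1485732629

1485732629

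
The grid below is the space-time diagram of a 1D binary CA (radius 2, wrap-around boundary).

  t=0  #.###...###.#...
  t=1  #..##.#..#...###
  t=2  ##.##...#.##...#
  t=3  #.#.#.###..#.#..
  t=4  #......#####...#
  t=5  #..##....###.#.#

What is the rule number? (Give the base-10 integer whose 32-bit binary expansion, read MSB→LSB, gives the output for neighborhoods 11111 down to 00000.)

  ##### -> #   bit 31 = 1  t=4,i=9
  ####. -> #   bit 30 = 1  t=1,i=15
  ###.# -> .   bit 29 = 0  t=0,i=10
  ###.. -> #   bit 28 = 1  t=0,i=4
  ##.## -> #   bit 27 = 1  t=2,i=2
  ##.#. -> .   bit 26 = 0  t=0,i=11
  ##..# -> #   bit 25 = 1  t=1,i=1
  ##... -> .   bit 24 = 0  t=0,i=5
  #.### -> .   bit 23 = 0  t=0,i=2
  #.##. -> .   bit 22 = 0  t=2,i=3
  #.#.# -> .   bit 21 = 0  t=3,i=2
  #.#.. -> .   bit 20 = 0  t=0,i=12
  #..## -> .   bit 19 = 0  t=1,i=2
  #..#. -> #   bit 18 = 1  t=1,i=8
  #...# -> #   bit 17 = 1  t=0,i=6
  #.... -> .   bit 16 = 0  t=4,i=2
  .#### -> .   bit 15 = 0  t=1,i=14
  .###. -> #   bit 14 = 1  t=0,i=3
  .##.# -> #   bit 13 = 1  t=1,i=4
  .##.. -> #   bit 12 = 1  t=2,i=4
  .#.## -> .   bit 11 = 0  t=0,i=1
  .#.#. -> .   bit 10 = 0  t=3,i=1
  .#..# -> .   bit 9 = 0  t=1,i=7
  .#... -> #   bit 8 = 1  t=0,i=13
  ..### -> .   bit 7 = 0  t=0,i=8
  ..##. -> #   bit 6 = 1  t=1,i=3
  ..#.# -> #   bit 5 = 1  t=0,i=0
  ..#.. -> .   bit 4 = 0  t=1,i=9
  ...## -> .   bit 3 = 0  t=0,i=7
  ...#. -> #   bit 2 = 1  t=0,i=15
  ....# -> .   bit 1 = 0  t=4,i=5
  ..... -> #   bit 0 = 1  t=4,i=3
  bits 11011010000001100111000101100101 = 3657855333

3657855333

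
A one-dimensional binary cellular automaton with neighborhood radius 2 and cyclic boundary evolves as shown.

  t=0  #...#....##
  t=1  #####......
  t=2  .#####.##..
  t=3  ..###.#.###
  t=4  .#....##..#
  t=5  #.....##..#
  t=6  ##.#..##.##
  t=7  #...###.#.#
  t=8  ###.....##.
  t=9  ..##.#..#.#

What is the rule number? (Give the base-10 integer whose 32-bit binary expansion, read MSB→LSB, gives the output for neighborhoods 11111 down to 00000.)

  [31] ##### => #  t=1,i=2
  [30] ####. => #  t=1,i=3
  [29] ###.# => .  t=2,i=5
  [28] ###.. => #  t=0,i=0
  [27] ##.## => #  t=2,i=6
  [26] ##.#. => .  t=3,i=5
  [25] ##..# => .  t=3,i=0
  [24] ##... => #  t=0,i=1
  [23] #.### => .  t=3,i=8
  [22] #.##. => .  t=2,i=7
  [21] #.#.# => #  t=3,i=6
  [20] #.#.. => .  t=4,i=1
  [19] #..## => #  t=3,i=1
  [18] #..#. => .  t=4,i=9
  [17] #...# => #  t=0,i=2
  [16] #.... => .  t=0,i=6
  [15] .#### => #  t=1,i=1
  [14] .###. => .  t=0,i=10
  [13] .##.# => .  t=6,i=7
  [12] .##.. => #  t=2,i=8
  [11] .#.## => #  t=3,i=7
  [10] .#.#. => #  t=4,i=0
  [9] .#..# => #  t=6,i=4
  [8] .#... => .  t=0,i=5
  [7] ..### => .  t=0,i=9
  [6] ..##. => #  t=4,i=6
  [5] ..#.# => #  t=4,i=10
  [4] ..#.. => #  t=0,i=4
  [3] ...## => .  t=0,i=8
  [2] ...#. => #  t=0,i=3
  [1] ....# => .  t=0,i=7
  [0] ..... => #  t=1,i=7
  bits 11011001001010101001111001110101 = 3643448949

3643448949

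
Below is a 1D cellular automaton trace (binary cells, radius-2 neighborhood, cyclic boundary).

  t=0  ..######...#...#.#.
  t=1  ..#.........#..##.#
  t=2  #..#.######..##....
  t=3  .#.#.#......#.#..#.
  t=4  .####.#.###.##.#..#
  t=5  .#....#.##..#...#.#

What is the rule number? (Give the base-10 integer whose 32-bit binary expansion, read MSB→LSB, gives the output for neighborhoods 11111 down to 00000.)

15226787

  nb #####: next=.  (t=0,i=4, bit31=0)
  nb ####.: next=.  (t=0,i=6, bit30=0)
  nb ###.#: next=.  (t=4,i=4, bit29=0)
  nb ###..: next=.  (t=0,i=7, bit28=0)
  nb ##.##: next=.  (t=4,i=11, bit27=0)
  nb ##.#.: next=.  (t=1,i=17, bit26=0)
  nb ##..#: next=.  (t=2,i=11, bit25=0)
  nb ##...: next=.  (t=0,i=8, bit24=0)
  nb #.###: next=#  (t=2,i=5, bit23=1)
  nb #.##.: next=#  (t=4,i=12, bit22=1)
  nb #.#.#: next=#  (t=3,i=3, bit21=1)
  nb #.#..: next=.  (t=0,i=17, bit20=0)
  nb #..##: next=#  (t=1,i=14, bit19=1)
  nb #..#.: next=.  (t=1,i=1, bit18=0)
  nb #...#: next=.  (t=0,i=0, bit17=0)
  nb #....: next=.  (t=1,i=4, bit16=0)
  nb .####: next=.  (t=0,i=3, bit15=0)
  nb .###.: next=#  (t=4,i=9, bit14=1)
  nb .##.#: next=.  (t=1,i=16, bit13=0)
  nb .##..: next=#  (t=2,i=14, bit12=1)
  nb .#.##: next=.  (t=2,i=4, bit11=0)
  nb .#.#.: next=#  (t=0,i=16, bit10=1)
  nb .#..#: next=#  (t=1,i=0, bit9=1)
  nb .#...: next=#  (t=0,i=12, bit8=1)
  nb ..###: next=#  (t=0,i=2, bit7=1)
  nb ..##.: next=.  (t=1,i=15, bit6=0)
  nb ..#.#: next=#  (t=0,i=15, bit5=1)
  nb ..#..: next=.  (t=0,i=11, bit4=0)
  nb ...##: next=.  (t=0,i=1, bit3=0)
  nb ...#.: next=.  (t=0,i=10, bit2=0)
  nb ....#: next=#  (t=1,i=10, bit1=1)
  nb .....: next=#  (t=1,i=5, bit0=1)
  bits 00000000111010000101011110100011 = 15226787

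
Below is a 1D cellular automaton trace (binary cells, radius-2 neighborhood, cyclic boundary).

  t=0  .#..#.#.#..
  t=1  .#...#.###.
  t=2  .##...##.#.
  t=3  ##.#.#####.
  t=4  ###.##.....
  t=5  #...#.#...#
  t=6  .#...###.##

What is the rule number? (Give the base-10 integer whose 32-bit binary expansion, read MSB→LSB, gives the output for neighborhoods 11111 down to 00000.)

366489048

  #####|.  b31=0 t=3,i=7
  ####.|.  b30=0 t=3,i=8
  ###.#|.  b29=0 t=3,i=9
  ###..|#  b28=1 t=1,i=9
  ##.##|.  b27=0 t=3,i=10
  ##.#.|#  b26=1 t=2,i=8
  ##..#|.  b25=0 t=1,i=10
  ##...|#  b24=1 t=2,i=3
  #.###|#  b23=1 t=1,i=7
  #.##.|#  b22=1 t=3,i=0
  #.#.#|.  b21=0 t=0,i=6
  #.#..|#  b20=1 t=0,i=8
  #..##|#  b19=1 t=2,i=0
  #..#.|.  b18=0 t=0,i=3
  #...#|.  b17=0 t=0,i=10
  #....|.  b16=0 t=4,i=7
  .####|.  b15=0 t=3,i=6
  .###.|.  b14=0 t=1,i=8
  .##.#|#  b13=1 t=2,i=7
  .##..|.  b12=0 t=2,i=2
  .#.##|#  b11=1 t=1,i=6
  .#.#.|#  b10=1 t=0,i=5
  .#..#|.  b9=0 t=0,i=2
  .#...|#  b8=1 t=0,i=9
  ..###|#  b7=1 t=4,i=0
  ..##.|#  b6=1 t=2,i=1
  ..#.#|.  b5=0 t=0,i=4
  ..#..|#  b4=1 t=0,i=1
  ...##|#  b3=1 t=2,i=5
  ...#.|.  b2=0 t=0,i=0
  ....#|.  b1=0 t=4,i=9
  .....|.  b0=0 t=4,i=8
  bits 00010101110110000010110111011000 = 366489048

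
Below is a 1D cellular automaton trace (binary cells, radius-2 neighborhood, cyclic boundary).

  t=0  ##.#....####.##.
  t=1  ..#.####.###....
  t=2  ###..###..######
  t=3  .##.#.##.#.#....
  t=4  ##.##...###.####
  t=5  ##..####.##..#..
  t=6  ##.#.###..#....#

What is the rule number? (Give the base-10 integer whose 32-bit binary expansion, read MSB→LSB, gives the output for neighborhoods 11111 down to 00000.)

  #####|.  b31=0 t=2,i=0
  ####.|#  b30=1 t=0,i=10
  ###.#|#  b29=1 t=0,i=11
  ###..|#  b28=1 t=1,i=11
  ##.##|.  b27=0 t=0,i=12
  ##.#.|#  b26=1 t=0,i=2
  ##..#|.  b25=0 t=2,i=3
  ##...|#  b24=1 t=1,i=12
  #.###|.  b23=0 t=1,i=4
  #.##.|.  b22=0 t=0,i=0
  #.#.#|#  b21=1 t=3,i=4
  #.#..|.  b20=0 t=0,i=3
  #..##|#  b19=1 t=2,i=4
  #..#.|.  b18=0 t=5,i=12
  #...#|#  b17=1 t=4,i=6
  #....|#  b16=1 t=0,i=5
  .####|#  b15=1 t=0,i=9
  .###.|#  b14=1 t=1,i=10
  .##.#|.  b13=0 t=0,i=1
  .##..|#  b12=1 t=4,i=4
  .#.##|.  b11=0 t=1,i=3
  .#.#.|#  b10=1 t=3,i=10
  .#..#|.  b9=0 t=5,i=14
  .#...|#  b8=1 t=0,i=4
  ..###|.  b7=0 t=0,i=8
  ..##.|#  b6=1 t=3,i=1
  ..#.#|#  b5=1 t=1,i=2
  ..#..|.  b4=0 t=5,i=13
  ...##|#  b3=1 t=0,i=7
  ...#.|#  b2=1 t=1,i=1
  ....#|#  b1=1 t=0,i=6
  .....|#  b0=1 t=1,i=14
  bits 01110101001010111101010101101111 = 1965806959

1965806959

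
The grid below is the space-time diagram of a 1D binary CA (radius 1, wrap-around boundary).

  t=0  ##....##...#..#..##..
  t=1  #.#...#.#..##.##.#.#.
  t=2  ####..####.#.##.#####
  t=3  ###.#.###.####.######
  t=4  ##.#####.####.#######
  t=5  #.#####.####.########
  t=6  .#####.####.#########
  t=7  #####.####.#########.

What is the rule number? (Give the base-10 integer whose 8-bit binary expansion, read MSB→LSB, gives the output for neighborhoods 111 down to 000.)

  ###|#  b7=1 t=2,i=0
  ##.|.  b6=0 t=0,i=1
  #.#|#  b5=1 t=1,i=1
  #..|#  b4=1 t=0,i=2
  .##|#  b3=1 t=0,i=0
  .#.|#  b2=1 t=0,i=11
  ..#|.  b1=0 t=0,i=5
  ...|.  b0=0 t=0,i=3
  bits 10111100 = 188

188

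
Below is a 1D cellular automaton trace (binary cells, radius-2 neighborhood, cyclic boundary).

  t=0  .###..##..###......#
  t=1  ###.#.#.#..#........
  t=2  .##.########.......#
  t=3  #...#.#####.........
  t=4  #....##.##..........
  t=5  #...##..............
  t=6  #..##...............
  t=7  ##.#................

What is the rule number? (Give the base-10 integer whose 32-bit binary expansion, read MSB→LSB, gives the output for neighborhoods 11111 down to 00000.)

  #####|#  b31=1 t=2,i=6
  ####.|#  b30=1 t=2,i=10
  ###.#|#  b29=1 t=1,i=2
  ###..|.  b28=0 t=0,i=3
  ##.##|.  b27=0 t=2,i=3
  ##.#.|.  b26=0 t=1,i=3
  ##..#|#  b25=1 t=0,i=4
  ##...|.  b24=0 t=0,i=13
  #.###|#  b23=1 t=0,i=1
  #.##.|.  b22=0 t=2,i=1
  #.#.#|#  b21=1 t=1,i=4
  #.#..|#  b20=1 t=1,i=8
  #..##|.  b19=0 t=0,i=5
  #..#.|#  b18=1 t=1,i=10
  #...#|.  b17=0 t=3,i=2
  #....|.  b16=0 t=0,i=14
  .####|.  b15=0 t=2,i=5
  .###.|#  b14=1 t=0,i=2
  .##.#|.  b13=0 t=2,i=2
  .##..|.  b12=0 t=0,i=7
  .#.##|#  b11=1 t=0,i=0
  .#.#.|#  b10=1 t=1,i=5
  .#..#|#  b9=1 t=1,i=9
  .#...|.  b8=0 t=1,i=12
  ..###|.  b7=0 t=0,i=10
  ..##.|#  b6=1 t=0,i=6
  ..#.#|.  b5=0 t=0,i=19
  ..#..|#  b4=1 t=1,i=11
  ...##|#  b3=1 t=1,i=19
  ...#.|.  b2=0 t=0,i=18
  ....#|.  b1=0 t=0,i=17
  .....|.  b0=0 t=0,i=15
  bits 11100010101101000100111001011000 = 3803467352

3803467352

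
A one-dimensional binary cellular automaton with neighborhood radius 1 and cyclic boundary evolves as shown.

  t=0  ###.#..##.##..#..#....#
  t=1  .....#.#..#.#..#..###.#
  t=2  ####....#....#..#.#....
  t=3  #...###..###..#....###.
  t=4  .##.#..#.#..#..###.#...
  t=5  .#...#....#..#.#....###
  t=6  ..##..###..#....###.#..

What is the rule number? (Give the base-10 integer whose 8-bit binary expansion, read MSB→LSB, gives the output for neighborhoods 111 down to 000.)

25

  [7] ### => .  t=0,i=0
  [6] ##. => .  t=0,i=2
  [5] #.# => .  t=0,i=3
  [4] #.. => #  t=0,i=5
  [3] .## => #  t=0,i=7
  [2] .#. => .  t=0,i=4
  [1] ..# => .  t=0,i=6
  [0] ... => #  t=0,i=19
  bits 00011001 = 25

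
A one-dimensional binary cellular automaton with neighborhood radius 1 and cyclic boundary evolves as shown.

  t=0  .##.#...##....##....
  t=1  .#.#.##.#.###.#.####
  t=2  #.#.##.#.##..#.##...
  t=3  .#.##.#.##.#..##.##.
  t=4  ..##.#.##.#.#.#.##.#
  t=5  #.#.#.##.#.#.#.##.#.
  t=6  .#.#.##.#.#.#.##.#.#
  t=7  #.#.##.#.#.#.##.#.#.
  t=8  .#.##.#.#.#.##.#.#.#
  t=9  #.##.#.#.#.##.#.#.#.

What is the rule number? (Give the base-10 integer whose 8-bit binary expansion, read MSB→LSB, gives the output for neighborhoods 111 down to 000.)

  ### -> .   bit 7 = 0  t=1,i=11
  ##. -> .   bit 6 = 0  t=0,i=2
  #.# -> #   bit 5 = 1  t=0,i=3
  #.. -> #   bit 4 = 1  t=0,i=5
  .## -> #   bit 3 = 1  t=0,i=1
  .#. -> .   bit 2 = 0  t=0,i=4
  ..# -> .   bit 1 = 0  t=0,i=0
  ... -> #   bit 0 = 1  t=0,i=6
  bits 00111001 = 57

57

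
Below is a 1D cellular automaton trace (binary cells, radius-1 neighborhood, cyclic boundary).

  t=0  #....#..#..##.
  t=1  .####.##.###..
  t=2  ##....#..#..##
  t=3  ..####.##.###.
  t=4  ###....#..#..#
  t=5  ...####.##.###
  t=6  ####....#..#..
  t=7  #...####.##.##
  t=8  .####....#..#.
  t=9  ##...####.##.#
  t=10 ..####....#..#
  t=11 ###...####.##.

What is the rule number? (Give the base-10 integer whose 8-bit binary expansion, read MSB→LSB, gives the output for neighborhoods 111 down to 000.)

  ###|.  b7=0 t=1,i=2
  ##.|.  b6=0 t=0,i=12
  #.#|.  b5=0 t=0,i=13
  #..|#  b4=1 t=0,i=1
  .##|#  b3=1 t=0,i=11
  .#.|.  b2=0 t=0,i=0
  ..#|#  b1=1 t=0,i=4
  ...|#  b0=1 t=0,i=2
  bits 00011011 = 27

27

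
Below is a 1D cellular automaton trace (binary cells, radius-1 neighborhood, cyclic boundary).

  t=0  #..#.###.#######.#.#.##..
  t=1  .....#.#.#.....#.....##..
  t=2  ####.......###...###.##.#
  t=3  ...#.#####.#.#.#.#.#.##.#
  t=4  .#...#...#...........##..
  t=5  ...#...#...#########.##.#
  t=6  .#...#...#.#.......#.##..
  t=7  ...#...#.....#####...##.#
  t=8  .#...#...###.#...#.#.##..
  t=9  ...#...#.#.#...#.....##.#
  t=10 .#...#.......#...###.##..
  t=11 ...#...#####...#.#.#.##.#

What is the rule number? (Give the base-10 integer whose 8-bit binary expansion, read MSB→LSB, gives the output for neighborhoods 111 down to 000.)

73

  nb ###: next=.  (t=0,i=6, bit7=0)
  nb ##.: next=#  (t=0,i=7, bit6=1)
  nb #.#: next=.  (t=0,i=4, bit5=0)
  nb #..: next=.  (t=0,i=1, bit4=0)
  nb .##: next=#  (t=0,i=5, bit3=1)
  nb .#.: next=.  (t=0,i=0, bit2=0)
  nb ..#: next=.  (t=0,i=2, bit1=0)
  nb ...: next=#  (t=1,i=0, bit0=1)
  bits 01001001 = 73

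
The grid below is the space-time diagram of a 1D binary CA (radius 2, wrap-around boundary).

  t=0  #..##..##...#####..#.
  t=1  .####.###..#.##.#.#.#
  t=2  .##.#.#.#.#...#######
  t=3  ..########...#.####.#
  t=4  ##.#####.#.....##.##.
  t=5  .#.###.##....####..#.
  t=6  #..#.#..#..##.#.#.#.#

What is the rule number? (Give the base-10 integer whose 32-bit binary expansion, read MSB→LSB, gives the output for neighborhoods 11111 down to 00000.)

  #####|#  b31=1 t=0,i=14
  ####.|.  b30=0 t=0,i=15
  ###.#|#  b29=1 t=1,i=4
  ###..|#  b28=1 t=0,i=16
  ##.##|.  b27=0 t=1,i=5
  ##.#.|#  b26=1 t=1,i=15
  ##..#|.  b25=0 t=0,i=5
  ##...|.  b24=0 t=0,i=9
  #.###|#  b23=1 t=1,i=1
  #.##.|.  b22=0 t=1,i=13
  #.#.#|#  b21=1 t=1,i=16
  #.#..|.  b20=0 t=0,i=0
  #..##|#  b19=1 t=0,i=2
  #..#.|#  b18=1 t=0,i=18
  #...#|.  b17=0 t=0,i=10
  #....|.  b16=0 t=4,i=11
  .####|#  b15=1 t=0,i=13
  .###.|.  b14=0 t=1,i=7
  .##.#|#  b13=1 t=1,i=14
  .##..|#  b12=1 t=0,i=4
  .#.##|.  b11=0 t=1,i=0
  .#.#.|#  b10=1 t=0,i=20
  .#..#|#  b9=1 t=0,i=1
  .#...|.  b8=0 t=2,i=11
  ..###|.  b7=0 t=0,i=12
  ..##.|#  b6=1 t=0,i=3
  ..#.#|.  b5=0 t=0,i=19
  ..#..|.  b4=0 t=5,i=19
  ...##|#  b3=1 t=0,i=11
  ...#.|.  b2=0 t=3,i=12
  ....#|#  b1=1 t=4,i=13
  .....|.  b0=0 t=4,i=12
  bits 10110100101011001011011001001010 = 3031217738

3031217738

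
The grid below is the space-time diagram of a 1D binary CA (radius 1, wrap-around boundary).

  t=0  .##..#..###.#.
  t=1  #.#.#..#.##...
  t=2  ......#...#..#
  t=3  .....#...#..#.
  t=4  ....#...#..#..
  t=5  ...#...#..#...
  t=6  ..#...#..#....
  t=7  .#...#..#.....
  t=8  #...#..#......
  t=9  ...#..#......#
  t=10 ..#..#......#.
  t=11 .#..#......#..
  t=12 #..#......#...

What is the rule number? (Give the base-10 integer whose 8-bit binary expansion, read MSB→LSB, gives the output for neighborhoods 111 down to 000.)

  nb ###: next=#  (t=0,i=9, bit7=1)
  nb ##.: next=#  (t=0,i=2, bit6=1)
  nb #.#: next=.  (t=0,i=11, bit5=0)
  nb #..: next=.  (t=0,i=3, bit4=0)
  nb .##: next=.  (t=0,i=1, bit3=0)
  nb .#.: next=.  (t=0,i=5, bit2=0)
  nb ..#: next=#  (t=0,i=0, bit1=1)
  nb ...: next=.  (t=1,i=12, bit0=0)
  bits 11000010 = 194

194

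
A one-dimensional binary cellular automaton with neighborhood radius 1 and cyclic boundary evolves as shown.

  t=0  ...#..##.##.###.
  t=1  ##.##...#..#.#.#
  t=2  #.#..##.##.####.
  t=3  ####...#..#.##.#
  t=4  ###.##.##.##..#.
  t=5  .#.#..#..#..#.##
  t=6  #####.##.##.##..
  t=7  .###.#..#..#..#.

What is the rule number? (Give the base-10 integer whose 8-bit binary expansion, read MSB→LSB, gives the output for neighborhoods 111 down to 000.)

181

  ###|#  b7=1 t=0,i=13
  ##.|.  b6=0 t=0,i=7
  #.#|#  b5=1 t=0,i=8
  #..|#  b4=1 t=0,i=4
  .##|.  b3=0 t=0,i=6
  .#.|#  b2=1 t=0,i=3
  ..#|.  b1=0 t=0,i=2
  ...|#  b0=1 t=0,i=0
  bits 10110101 = 181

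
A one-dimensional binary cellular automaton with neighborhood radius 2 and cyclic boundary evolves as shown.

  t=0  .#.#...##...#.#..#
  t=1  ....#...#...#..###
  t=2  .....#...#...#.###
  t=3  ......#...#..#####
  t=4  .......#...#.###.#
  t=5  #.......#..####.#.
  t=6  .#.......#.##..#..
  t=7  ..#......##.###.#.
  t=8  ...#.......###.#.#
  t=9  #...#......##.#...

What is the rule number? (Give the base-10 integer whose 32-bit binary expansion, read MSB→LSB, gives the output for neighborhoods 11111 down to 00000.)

  #####|#  b31=1 t=3,i=15
  ####.|.  b30=0 t=3,i=16
  ###.#|.  b29=0 t=4,i=15
  ###..|#  b28=1 t=1,i=17
  ##.##|#  b27=1 t=7,i=11
  ##.#.|#  b26=1 t=4,i=16
  ##..#|#  b25=1 t=6,i=13
  ##...|.  b24=0 t=0,i=9
  #.###|#  b23=1 t=2,i=15
  #.##.|.  b22=0 t=6,i=11
  #.#.#|.  b21=0 t=0,i=1
  #.#..|.  b20=0 t=0,i=3
  #..##|.  b19=0 t=1,i=14
  #..#.|#  b18=1 t=0,i=16
  #...#|.  b17=0 t=0,i=5
  #....|.  b16=0 t=1,i=1
  .####|#  b15=1 t=3,i=14
  .###.|#  b14=1 t=1,i=16
  .##.#|.  b13=0 t=7,i=10
  .##..|#  b12=1 t=0,i=8
  .#.##|#  b11=1 t=2,i=14
  .#.#.|.  b10=0 t=0,i=0
  .#..#|#  b9=1 t=0,i=15
  .#...|#  b8=1 t=0,i=4
  ..###|#  b7=1 t=1,i=15
  ..##.|.  b6=0 t=0,i=7
  ..#.#|#  b5=1 t=0,i=12
  ..#..|.  b4=0 t=1,i=4
  ...##|.  b3=0 t=0,i=6
  ...#.|.  b2=0 t=0,i=11
  ....#|.  b1=0 t=1,i=2
  .....|.  b0=0 t=2,i=2
  bits 10011110100001001101101110100000 = 2659507104

2659507104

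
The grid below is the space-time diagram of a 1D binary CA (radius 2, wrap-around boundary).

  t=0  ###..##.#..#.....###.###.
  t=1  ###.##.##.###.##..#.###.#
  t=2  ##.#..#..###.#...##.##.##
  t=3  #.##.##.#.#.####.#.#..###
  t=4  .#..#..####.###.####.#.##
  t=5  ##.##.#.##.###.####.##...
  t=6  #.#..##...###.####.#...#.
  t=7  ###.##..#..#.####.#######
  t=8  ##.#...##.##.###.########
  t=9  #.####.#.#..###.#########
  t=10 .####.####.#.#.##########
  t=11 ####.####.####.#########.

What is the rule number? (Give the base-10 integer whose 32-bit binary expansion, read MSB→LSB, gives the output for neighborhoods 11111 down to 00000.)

3703489911

  nb #####: next=#  (t=7,i=0, bit31=1)
  nb ####.: next=#  (t=1,i=1, bit30=1)
  nb ###.#: next=.  (t=0,i=19, bit29=0)
  nb ###..: next=#  (t=0,i=2, bit28=1)
  nb ##.##: next=#  (t=0,i=20, bit27=1)
  nb ##.#.: next=#  (t=0,i=7, bit26=1)
  nb ##..#: next=.  (t=0,i=3, bit25=0)
  nb ##...: next=.  (t=5,i=22, bit24=0)
  nb #.###: next=#  (t=0,i=0, bit23=1)
  nb #.##.: next=.  (t=1,i=4, bit22=0)
  nb #.#.#: next=#  (t=3,i=8, bit21=1)
  nb #.#..: next=#  (t=0,i=8, bit20=1)
  nb #..##: next=#  (t=0,i=4, bit19=1)
  nb #..#.: next=#  (t=0,i=10, bit18=1)
  nb #...#: next=#  (t=2,i=15, bit17=1)
  nb #....: next=.  (t=0,i=13, bit16=0)
  nb .####: next=#  (t=1,i=0, bit15=1)
  nb .###.: next=#  (t=0,i=1, bit14=1)
  nb .##.#: next=.  (t=0,i=6, bit13=0)
  nb .##..: next=.  (t=1,i=15, bit12=0)
  nb .#.##: next=.  (t=1,i=19, bit11=0)
  nb .#.#.: next=#  (t=3,i=9, bit10=1)
  nb .#..#: next=.  (t=0,i=9, bit9=0)
  nb .#...: next=#  (t=0,i=12, bit8=1)
  nb ..###: next=.  (t=0,i=17, bit7=0)
  nb ..##.: next=#  (t=0,i=5, bit6=1)
  nb ..#.#: next=#  (t=1,i=18, bit5=1)
  nb ..#..: next=#  (t=0,i=11, bit4=1)
  nb ...##: next=.  (t=0,i=16, bit3=0)
  nb ...#.: next=#  (t=6,i=22, bit2=1)
  nb ....#: next=#  (t=0,i=15, bit1=1)
  nb .....: next=#  (t=0,i=14, bit0=1)
  bits 11011100101111101100010101110111 = 3703489911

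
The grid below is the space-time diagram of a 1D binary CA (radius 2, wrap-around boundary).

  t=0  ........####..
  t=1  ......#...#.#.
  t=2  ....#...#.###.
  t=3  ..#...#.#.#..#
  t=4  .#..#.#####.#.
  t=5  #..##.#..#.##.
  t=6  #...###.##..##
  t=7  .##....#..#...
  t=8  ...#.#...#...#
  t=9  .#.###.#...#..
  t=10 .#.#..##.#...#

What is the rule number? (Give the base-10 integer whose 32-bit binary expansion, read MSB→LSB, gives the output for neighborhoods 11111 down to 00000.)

1337336866

  #####|.  b31=0 t=4,i=8
  ####.|#  b30=1 t=0,i=10
  ###.#|.  b29=0 t=4,i=10
  ###..|.  b28=0 t=0,i=11
  ##.##|#  b27=1 t=6,i=7
  ##.#.|#  b26=1 t=4,i=11
  ##..#|#  b25=1 t=6,i=10
  ##...|#  b24=1 t=0,i=12
  #.###|#  b23=1 t=2,i=10
  #.##.|.  b22=0 t=5,i=11
  #.#.#|#  b21=1 t=3,i=8
  #.#..|#  b20=1 t=1,i=12
  #..##|.  b19=0 t=5,i=2
  #..#.|#  b18=1 t=3,i=1
  #...#|#  b17=1 t=1,i=8
  #....|.  b16=0 t=0,i=13
  .####|.  b15=0 t=0,i=9
  .###.|.  b14=0 t=2,i=11
  .##.#|#  b13=1 t=5,i=4
  .##..|.  b12=0 t=6,i=9
  .#.##|.  b11=0 t=2,i=9
  .#.#.|#  b10=1 t=1,i=11
  .#..#|.  b9=0 t=3,i=0
  .#...|.  b8=0 t=1,i=7
  ..###|.  b7=0 t=0,i=8
  ..##.|.  b6=0 t=5,i=3
  ..#.#|#  b5=1 t=1,i=10
  ..#..|.  b4=0 t=1,i=6
  ...##|.  b3=0 t=0,i=7
  ...#.|.  b2=0 t=1,i=5
  ....#|#  b1=1 t=0,i=6
  .....|.  b0=0 t=0,i=0
  bits 01001111101101100010010000100010 = 1337336866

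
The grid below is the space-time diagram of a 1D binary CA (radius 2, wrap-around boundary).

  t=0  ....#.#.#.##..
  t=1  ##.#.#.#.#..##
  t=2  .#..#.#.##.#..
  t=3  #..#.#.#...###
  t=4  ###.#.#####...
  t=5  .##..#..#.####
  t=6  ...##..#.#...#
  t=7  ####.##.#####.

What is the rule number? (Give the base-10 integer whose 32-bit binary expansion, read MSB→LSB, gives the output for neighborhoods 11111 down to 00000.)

  #####|#  b31=1 t=4,i=8
  ####.|.  b30=0 t=1,i=0
  ###.#|#  b29=1 t=1,i=1
  ###..|#  b28=1 t=3,i=0
  ##.##|.  b27=0 t=5,i=0
  ##.#.|.  b26=0 t=1,i=2
  ##..#|#  b25=1 t=3,i=1
  ##...|#  b24=1 t=0,i=12
  #.###|.  b23=0 t=4,i=6
  #.##.|.  b22=0 t=0,i=10
  #.#.#|.  b21=0 t=0,i=6
  #.#..|#  b20=1 t=1,i=9
  #..##|#  b19=1 t=1,i=11
  #..#.|#  b18=1 t=2,i=3
  #...#|#  b17=1 t=2,i=13
  #....|#  b16=1 t=0,i=13
  .####|.  b15=0 t=1,i=13
  .###.|#  b14=1 t=4,i=1
  .##.#|.  b13=0 t=2,i=9
  .##..|.  b12=0 t=0,i=11
  .#.##|#  b11=1 t=0,i=9
  .#.#.|#  b10=1 t=0,i=5
  .#..#|.  b9=0 t=1,i=10
  .#...|#  b8=1 t=2,i=12
  ..###|.  b7=0 t=1,i=12
  ..##.|#  b6=1 t=6,i=3
  ..#.#|.  b5=0 t=0,i=4
  ..#..|.  b4=0 t=2,i=1
  ...##|#  b3=1 t=3,i=10
  ...#.|#  b2=1 t=0,i=3
  ....#|.  b1=0 t=0,i=2
  .....|#  b0=1 t=0,i=0
  bits 10110011000111110100110101001101 = 3005173069

3005173069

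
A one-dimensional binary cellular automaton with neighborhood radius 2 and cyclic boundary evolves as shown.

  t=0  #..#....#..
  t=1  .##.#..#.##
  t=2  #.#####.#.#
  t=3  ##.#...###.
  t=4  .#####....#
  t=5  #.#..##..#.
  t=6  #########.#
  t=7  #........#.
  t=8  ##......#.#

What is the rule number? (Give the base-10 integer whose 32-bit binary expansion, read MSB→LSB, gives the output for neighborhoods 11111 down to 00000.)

  [31] ##### => .  t=2,i=4
  [30] ####. => .  t=2,i=5
  [29] ###.# => .  t=2,i=6
  [28] ###.. => #  t=4,i=5
  [27] ##.## => #  t=1,i=0
  [26] ##.#. => #  t=1,i=3
  [25] ##..# => #  t=5,i=7
  [24] ##... => #  t=4,i=6
  [23] #.### => .  t=2,i=2
  [22] #.##. => .  t=1,i=1
  [21] #.#.# => #  t=2,i=8
  [20] #.#.. => #  t=1,i=4
  [19] #..## => #  t=5,i=4
  [18] #..#. => #  t=0,i=2
  [17] #...# => #  t=3,i=5
  [16] #.... => .  t=0,i=5
  [15] .#### => #  t=2,i=3
  [14] .###. => .  t=3,i=8
  [13] .##.# => #  t=1,i=2
  [12] .##.. => #  t=5,i=6
  [11] .#.## => #  t=1,i=8
  [10] .#.#. => #  t=5,i=1
  [9] .#..# => #  t=0,i=1
  [8] .#... => #  t=0,i=4
  [7] ..### => .  t=3,i=7
  [6] ..##. => #  t=5,i=5
  [5] ..#.# => .  t=1,i=7
  [4] ..#.. => .  t=0,i=0
  [3] ...## => .  t=3,i=6
  [2] ...#. => #  t=0,i=7
  [1] ....# => .  t=0,i=6
  [0] ..... => .  t=7,i=3
  bits 00011111001111101011111101000100 = 524205892

524205892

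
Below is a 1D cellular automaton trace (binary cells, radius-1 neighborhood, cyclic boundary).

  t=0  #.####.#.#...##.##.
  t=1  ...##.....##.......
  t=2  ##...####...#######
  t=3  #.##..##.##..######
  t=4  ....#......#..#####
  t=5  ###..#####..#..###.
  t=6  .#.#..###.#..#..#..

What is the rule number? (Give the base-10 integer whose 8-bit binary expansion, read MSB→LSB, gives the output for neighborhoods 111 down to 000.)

145

  ###|#  b7=1 t=0,i=3
  ##.|.  b6=0 t=0,i=5
  #.#|.  b5=0 t=0,i=1
  #..|#  b4=1 t=0,i=10
  .##|.  b3=0 t=0,i=2
  .#.|.  b2=0 t=0,i=0
  ..#|.  b1=0 t=0,i=12
  ...|#  b0=1 t=0,i=11
  bits 10010001 = 145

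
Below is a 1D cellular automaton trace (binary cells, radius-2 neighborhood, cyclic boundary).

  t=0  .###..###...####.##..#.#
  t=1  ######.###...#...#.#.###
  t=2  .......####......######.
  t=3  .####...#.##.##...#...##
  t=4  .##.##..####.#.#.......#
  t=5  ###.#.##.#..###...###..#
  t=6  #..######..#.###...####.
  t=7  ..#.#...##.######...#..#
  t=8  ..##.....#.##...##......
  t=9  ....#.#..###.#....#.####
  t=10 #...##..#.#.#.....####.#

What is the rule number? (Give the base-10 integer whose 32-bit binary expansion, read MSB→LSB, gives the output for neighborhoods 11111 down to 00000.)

401140769

  #####|.  b31=0 t=1,i=0
  ####.|.  b30=0 t=0,i=14
  ###.#|.  b29=0 t=0,i=15
  ###..|#  b28=1 t=0,i=3
  ##.##|.  b27=0 t=0,i=16
  ##.#.|#  b26=1 t=4,i=12
  ##..#|#  b25=1 t=0,i=4
  ##...|#  b24=1 t=0,i=9
  #.###|#  b23=1 t=0,i=1
  #.##.|#  b22=1 t=0,i=17
  #.#.#|#  b21=1 t=0,i=23
  #.#..|.  b20=0 t=4,i=15
  #..##|#  b19=1 t=0,i=5
  #..#.|.  b18=0 t=0,i=20
  #...#|.  b17=0 t=0,i=10
  #....|.  b16=0 t=2,i=0
  .####|#  b15=1 t=0,i=13
  .###.|#  b14=1 t=0,i=2
  .##.#|#  b13=1 t=3,i=11
  .##..|.  b12=0 t=0,i=18
  .#.##|#  b11=1 t=0,i=0
  .#.#.|#  b10=1 t=0,i=22
  .#..#|.  b9=0 t=5,i=10
  .#...|.  b8=0 t=1,i=14
  ..###|.  b7=0 t=0,i=6
  ..##.|.  b6=0 t=3,i=22
  ..#.#|#  b5=1 t=0,i=21
  ..#..|.  b4=0 t=1,i=13
  ...##|.  b3=0 t=0,i=11
  ...#.|.  b2=0 t=1,i=12
  ....#|.  b1=0 t=2,i=5
  .....|#  b0=1 t=2,i=1
  bits 00010111111010001110110000100001 = 401140769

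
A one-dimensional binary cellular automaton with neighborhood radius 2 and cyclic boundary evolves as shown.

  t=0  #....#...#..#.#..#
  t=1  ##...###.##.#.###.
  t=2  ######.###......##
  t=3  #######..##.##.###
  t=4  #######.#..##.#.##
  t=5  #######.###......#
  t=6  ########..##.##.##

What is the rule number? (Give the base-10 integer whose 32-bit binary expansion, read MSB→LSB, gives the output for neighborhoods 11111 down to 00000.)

  [31] ##### => #  t=2,i=0
  [30] ####. => #  t=2,i=4
  [29] ###.# => #  t=1,i=7
  [28] ###.. => #  t=2,i=9
  [27] ##.## => #  t=1,i=8
  [26] ##.#. => .  t=1,i=11
  [25] ##..# => .  t=3,i=7
  [24] ##... => #  t=0,i=1
  [23] #.### => .  t=1,i=14
  [22] #.##. => #  t=1,i=0
  [21] #.#.# => .  t=1,i=12
  [20] #.#.. => #  t=0,i=14
  [19] #..## => #  t=0,i=16
  [18] #..#. => .  t=0,i=11
  [17] #...# => #  t=0,i=7
  [16] #.... => .  t=0,i=2
  [15] .#### => #  t=2,i=17
  [14] .###. => .  t=1,i=6
  [13] .##.# => .  t=1,i=10
  [12] .##.. => #  t=0,i=0
  [11] .#.## => .  t=1,i=13
  [10] .#.#. => .  t=0,i=13
  [9] .#..# => #  t=0,i=10
  [8] .#... => #  t=0,i=6
  [7] ..### => #  t=1,i=5
  [6] ..##. => .  t=0,i=17
  [5] ..#.# => #  t=0,i=12
  [4] ..#.. => #  t=0,i=5
  [3] ...## => #  t=1,i=4
  [2] ...#. => .  t=0,i=4
  [1] ....# => .  t=0,i=3
  [0] ..... => #  t=2,i=12
  bits 11111001010110101001001110111001 = 4183462841

4183462841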